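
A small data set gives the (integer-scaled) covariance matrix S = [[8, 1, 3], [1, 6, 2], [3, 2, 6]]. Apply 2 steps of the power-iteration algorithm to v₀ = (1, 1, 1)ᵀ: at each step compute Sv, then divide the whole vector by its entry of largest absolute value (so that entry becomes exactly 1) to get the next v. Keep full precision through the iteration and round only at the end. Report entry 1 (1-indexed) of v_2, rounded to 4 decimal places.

1.0000

Sv0 = (12.00000, 9.00000, 11.00000); divide by 12.00000 → v1 = (1.00000, 0.75000, 0.91667)
Sv1 = (11.50000, 7.33333, 10.00000); divide by 11.50000 → v2 = (1.00000, 0.63768, 0.86957)
Requested entry of v2: 138/138 = 1.0000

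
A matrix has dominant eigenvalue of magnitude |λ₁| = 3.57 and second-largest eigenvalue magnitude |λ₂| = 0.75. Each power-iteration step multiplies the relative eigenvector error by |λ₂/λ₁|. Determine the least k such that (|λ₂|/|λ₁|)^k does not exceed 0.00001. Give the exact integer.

|λ₂/λ₁| = 0.75/3.57 = 0.21008
Need k ≥ ln(0.00001) / ln(0.21008) = -11.5129 / -1.5602 ≈ 7.379
Smallest integer k satisfying the bound: 8

8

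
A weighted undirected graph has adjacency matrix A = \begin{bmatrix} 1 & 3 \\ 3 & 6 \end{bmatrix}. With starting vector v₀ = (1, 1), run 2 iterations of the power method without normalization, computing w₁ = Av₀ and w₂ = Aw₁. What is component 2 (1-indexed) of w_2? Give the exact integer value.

w1 = Av₀ = (1·1 + 3·1; 3·1 + 6·1) = (4, 9)
w2 = Aw1 = (1·4 + 3·9; 3·4 + 6·9) = (31, 66)
The requested component of w2 is 66.

66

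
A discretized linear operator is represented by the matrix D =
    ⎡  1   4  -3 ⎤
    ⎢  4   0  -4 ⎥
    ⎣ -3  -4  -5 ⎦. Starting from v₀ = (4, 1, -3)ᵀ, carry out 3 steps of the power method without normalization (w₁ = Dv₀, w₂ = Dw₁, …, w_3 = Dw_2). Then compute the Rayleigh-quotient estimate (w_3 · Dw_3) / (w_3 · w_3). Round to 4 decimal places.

λ ≈ 3.4726

w1 = Dv₀ = (17, 28, -1)
w2 = Dw1 = (132, 72, -158)
w3 = Dw2 = (894, 1160, 106)
Dw3 = (5216, 3152, -7852)
w3·Dw3 = 894·5216 + 1160·3152 + 106·(-7852) = 7487112; w3·w3 = 894·894 + 1160·1160 + 106·106 = 2156072
λ ≈ 7487112/2156072 = 3.4726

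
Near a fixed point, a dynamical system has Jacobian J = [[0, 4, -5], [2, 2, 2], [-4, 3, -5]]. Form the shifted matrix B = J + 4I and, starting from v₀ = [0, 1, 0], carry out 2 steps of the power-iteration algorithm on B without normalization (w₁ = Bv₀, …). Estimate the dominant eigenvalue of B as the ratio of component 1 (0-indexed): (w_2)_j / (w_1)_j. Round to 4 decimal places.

B = J + 4I has rows (4, 4, -5); (2, 6, 2); (-4, 3, -1)
w1 = Bv₀ = (4, 6, 3)
w2 = Bw1 = (25, 50, -1)
Ratio: 50/6 = 8.3333

μ ≈ 8.3333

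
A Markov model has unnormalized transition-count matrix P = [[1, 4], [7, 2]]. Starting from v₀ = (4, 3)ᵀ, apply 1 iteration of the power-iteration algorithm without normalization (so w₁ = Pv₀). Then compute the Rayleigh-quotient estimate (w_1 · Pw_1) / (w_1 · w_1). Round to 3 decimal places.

w1 = Pv₀ = (1·4 + 4·3; 7·4 + 2·3) = (16, 34)
Pw1 = (152, 180)
w1·Pw1 = 16·152 + 34·180 = 8552; w1·w1 = 16·16 + 34·34 = 1412
λ ≈ 8552/1412 = 6.057

6.057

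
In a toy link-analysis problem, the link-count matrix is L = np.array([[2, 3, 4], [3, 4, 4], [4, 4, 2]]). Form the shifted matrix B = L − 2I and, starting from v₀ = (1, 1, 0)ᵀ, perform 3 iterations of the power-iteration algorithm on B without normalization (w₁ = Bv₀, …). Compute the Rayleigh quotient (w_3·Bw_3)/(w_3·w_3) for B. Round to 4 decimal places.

B = L − 2I has rows (0, 3, 4); (3, 2, 4); (4, 4, 0)
w1 = Bv₀ = (0·1 + 3·1 + 4·0; 3·1 + 2·1 + 4·0; 4·1 + 4·1 + 0·0) = (3, 5, 8)
w2 = Bw1 = (0·3 + 3·5 + 4·8; 3·3 + 2·5 + 4·8; 4·3 + 4·5 + 0·8) = (47, 51, 32)
w3 = Bw2 = (281, 371, 392)
Bw3 = (2681, 3153, 2608)
w3·Bw3 = 2945460; w3·w3 = 370266; μ ≈ 2945460/370266 = 7.9550

μ ≈ 7.9550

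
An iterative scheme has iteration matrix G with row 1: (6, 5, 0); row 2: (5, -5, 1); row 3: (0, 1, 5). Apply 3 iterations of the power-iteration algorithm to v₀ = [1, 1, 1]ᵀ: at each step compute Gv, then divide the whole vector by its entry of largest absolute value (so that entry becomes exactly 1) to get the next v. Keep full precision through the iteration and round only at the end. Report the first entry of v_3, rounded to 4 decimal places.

Gv0 = (11.00000, 1.00000, 6.00000); divide by 11.00000 → v1 = (1.00000, 0.09091, 0.54545)
Gv1 = (6.45455, 5.09091, 2.81818); divide by 6.45455 → v2 = (1.00000, 0.78873, 0.43662)
Gv2 = (9.94366, 1.49296, 2.97183); divide by 9.94366 → v3 = (1.00000, 0.15014, 0.29887)
Requested entry of v3: 706/706 = 1.0000

1.0000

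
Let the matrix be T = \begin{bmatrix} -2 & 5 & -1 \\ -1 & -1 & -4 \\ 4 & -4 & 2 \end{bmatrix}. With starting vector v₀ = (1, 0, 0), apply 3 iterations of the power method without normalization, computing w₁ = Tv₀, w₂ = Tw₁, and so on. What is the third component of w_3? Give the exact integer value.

40

w1 = Tv₀ = (-2, -1, 4)
w2 = Tw1 = (-5, -13, 4)
w3 = Tw2 = (-59, 2, 40)
The requested component of w3 is 40.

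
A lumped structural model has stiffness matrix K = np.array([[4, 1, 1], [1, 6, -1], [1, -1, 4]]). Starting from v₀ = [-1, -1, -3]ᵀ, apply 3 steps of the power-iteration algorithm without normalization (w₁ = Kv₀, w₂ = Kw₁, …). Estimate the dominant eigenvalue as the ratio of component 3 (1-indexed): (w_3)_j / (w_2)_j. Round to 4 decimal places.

w1 = Kv₀ = (4·(-1) + 1·(-1) + 1·(-3); 1·(-1) + 6·(-1) + (-1)·(-3); 1·(-1) + (-1)·(-1) + 4·(-3)) = (-8, -4, -12)
w2 = Kw1 = (4·(-8) + 1·(-4) + 1·(-12); 1·(-8) + 6·(-4) + (-1)·(-12); 1·(-8) + (-1)·(-4) + 4·(-12)) = (-48, -20, -52)
w3 = Kw2 = (-264, -116, -236)
Ratio at component: -236 / -52 = 4.5385

λ ≈ 4.5385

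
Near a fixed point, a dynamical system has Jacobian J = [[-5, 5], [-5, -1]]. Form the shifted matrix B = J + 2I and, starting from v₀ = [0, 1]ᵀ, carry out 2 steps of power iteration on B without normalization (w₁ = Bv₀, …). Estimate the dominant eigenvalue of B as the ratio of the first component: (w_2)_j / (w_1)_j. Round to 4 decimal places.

B = J + 2I has rows (-3, 5); (-5, 1)
w1 = Bv₀ = ((-3)·0 + 5·1; (-5)·0 + 1·1) = (5, 1)
w2 = Bw1 = ((-3)·5 + 5·1; (-5)·5 + 1·1) = (-10, -24)
Ratio: -10/5 = -2.0000

-2.0000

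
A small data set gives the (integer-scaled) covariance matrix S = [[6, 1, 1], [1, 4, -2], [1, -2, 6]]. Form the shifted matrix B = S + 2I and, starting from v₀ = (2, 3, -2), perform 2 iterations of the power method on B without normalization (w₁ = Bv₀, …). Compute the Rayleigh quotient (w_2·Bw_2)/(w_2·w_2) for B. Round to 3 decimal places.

μ ≈ 8.783

B = S + 2I has rows (8, 1, 1); (1, 6, -2); (1, -2, 8)
w1 = Bv₀ = (8·2 + 1·3 + 1·(-2); 1·2 + 6·3 + (-2)·(-2); 1·2 + (-2)·3 + 8·(-2)) = (17, 24, -20)
w2 = Bw1 = (8·17 + 1·24 + 1·(-20); 1·17 + 6·24 + (-2)·(-20); 1·17 + (-2)·24 + 8·(-20)) = (140, 201, -191)
Bw2 = (1130, 1728, -1790)
w2·Bw2 = 847418; w2·w2 = 96482; μ ≈ 847418/96482 = 8.783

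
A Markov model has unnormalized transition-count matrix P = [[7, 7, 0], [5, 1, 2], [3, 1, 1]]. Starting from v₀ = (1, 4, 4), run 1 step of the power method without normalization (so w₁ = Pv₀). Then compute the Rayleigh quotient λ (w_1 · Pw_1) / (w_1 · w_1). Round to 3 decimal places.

w1 = Pv₀ = (35, 17, 11)
Pw1 = (364, 214, 133)
w1·Pw1 = 35·364 + 17·214 + 11·133 = 17841; w1·w1 = 35·35 + 17·17 + 11·11 = 1635
λ ≈ 17841/1635 = 10.912

λ ≈ 10.912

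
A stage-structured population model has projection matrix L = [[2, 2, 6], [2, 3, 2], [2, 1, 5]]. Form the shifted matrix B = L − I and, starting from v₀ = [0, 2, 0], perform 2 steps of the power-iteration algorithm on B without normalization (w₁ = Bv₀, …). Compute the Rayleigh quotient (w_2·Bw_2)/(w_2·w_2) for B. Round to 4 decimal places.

7.2209

B = L − I has rows (1, 2, 6); (2, 2, 2); (2, 1, 4)
w1 = Bv₀ = (1·0 + 2·2 + 6·0; 2·0 + 2·2 + 2·0; 2·0 + 1·2 + 4·0) = (4, 4, 2)
w2 = Bw1 = (1·4 + 2·4 + 6·2; 2·4 + 2·4 + 2·2; 2·4 + 1·4 + 4·2) = (24, 20, 20)
Bw2 = (184, 128, 148)
w2·Bw2 = 9936; w2·w2 = 1376; μ ≈ 9936/1376 = 7.2209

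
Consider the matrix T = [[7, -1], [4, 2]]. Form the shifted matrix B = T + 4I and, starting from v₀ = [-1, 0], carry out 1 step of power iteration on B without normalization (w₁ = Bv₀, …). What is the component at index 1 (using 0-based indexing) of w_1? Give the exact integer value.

-4

B = T + 4I has rows (11, -1); (4, 6)
w1 = Bv₀ = (11·(-1) + (-1)·0; 4·(-1) + 6·0) = (-11, -4)
Requested component of w1: -4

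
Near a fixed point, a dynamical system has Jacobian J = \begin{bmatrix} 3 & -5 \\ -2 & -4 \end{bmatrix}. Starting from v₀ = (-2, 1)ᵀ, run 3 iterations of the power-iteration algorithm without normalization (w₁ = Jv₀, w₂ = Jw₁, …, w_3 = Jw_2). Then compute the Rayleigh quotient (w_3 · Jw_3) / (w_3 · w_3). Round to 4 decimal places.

w1 = Jv₀ = (3·(-2) + (-5)·1; (-2)·(-2) + (-4)·1) = (-11, 0)
w2 = Jw1 = (3·(-11) + (-5)·0; (-2)·(-11) + (-4)·0) = (-33, 22)
w3 = Jw2 = (-209, -22)
Jw3 = (-517, 506)
w3·Jw3 = (-209)·(-517) + (-22)·506 = 96921; w3·w3 = (-209)·(-209) + (-22)·(-22) = 44165
λ ≈ 96921/44165 = 2.1945

2.1945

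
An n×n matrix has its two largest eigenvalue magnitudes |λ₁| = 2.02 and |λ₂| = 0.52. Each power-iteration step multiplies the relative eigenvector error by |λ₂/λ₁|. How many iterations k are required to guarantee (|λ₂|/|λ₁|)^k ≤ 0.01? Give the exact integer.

|λ₂/λ₁| = 0.52/2.02 = 0.25743
Need k ≥ ln(0.01) / ln(0.25743) = -4.6052 / -1.3570 ≈ 3.394
Smallest integer k satisfying the bound: 4

4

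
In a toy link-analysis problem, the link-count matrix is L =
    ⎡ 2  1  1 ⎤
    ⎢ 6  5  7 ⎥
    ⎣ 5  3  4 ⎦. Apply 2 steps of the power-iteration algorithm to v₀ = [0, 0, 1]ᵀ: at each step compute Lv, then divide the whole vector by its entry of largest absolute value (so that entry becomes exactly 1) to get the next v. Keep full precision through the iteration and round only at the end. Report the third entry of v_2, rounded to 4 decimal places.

0.6087

Lv0 = (1.00000, 7.00000, 4.00000); divide by 7.00000 → v1 = (0.14286, 1.00000, 0.57143)
Lv1 = (1.85714, 9.85714, 6.00000); divide by 9.85714 → v2 = (0.18841, 1.00000, 0.60870)
Requested entry of v2: 42/69 = 0.6087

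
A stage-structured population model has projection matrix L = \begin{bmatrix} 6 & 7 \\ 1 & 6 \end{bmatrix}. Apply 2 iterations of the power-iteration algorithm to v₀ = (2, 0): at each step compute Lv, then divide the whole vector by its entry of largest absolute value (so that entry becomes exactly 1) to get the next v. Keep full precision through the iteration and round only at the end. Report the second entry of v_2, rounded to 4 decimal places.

0.2791

Lv0 = (12.00000, 2.00000); divide by 12.00000 → v1 = (1.00000, 0.16667)
Lv1 = (7.16667, 2.00000); divide by 7.16667 → v2 = (1.00000, 0.27907)
Requested entry of v2: 24/86 = 0.2791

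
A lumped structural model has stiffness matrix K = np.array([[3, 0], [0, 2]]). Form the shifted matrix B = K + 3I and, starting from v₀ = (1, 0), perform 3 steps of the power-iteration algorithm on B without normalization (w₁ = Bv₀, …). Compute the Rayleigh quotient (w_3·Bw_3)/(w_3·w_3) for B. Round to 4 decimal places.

B = K + 3I has rows (6, 0); (0, 5)
w1 = Bv₀ = (6·1 + 0·0; 0·1 + 5·0) = (6, 0)
w2 = Bw1 = (6·6 + 0·0; 0·6 + 5·0) = (36, 0)
w3 = Bw2 = (216, 0)
Bw3 = (1296, 0)
w3·Bw3 = 279936; w3·w3 = 46656; μ ≈ 279936/46656 = 6.0000

μ ≈ 6.0000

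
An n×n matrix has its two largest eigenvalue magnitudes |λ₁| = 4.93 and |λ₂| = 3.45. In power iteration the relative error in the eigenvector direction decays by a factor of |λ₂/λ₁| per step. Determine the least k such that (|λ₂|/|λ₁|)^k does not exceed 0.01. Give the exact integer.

13

|λ₂/λ₁| = 3.45/4.93 = 0.69980
Need k ≥ ln(0.01) / ln(0.69980) = -4.6052 / -0.3570 ≈ 12.901
Smallest integer k satisfying the bound: 13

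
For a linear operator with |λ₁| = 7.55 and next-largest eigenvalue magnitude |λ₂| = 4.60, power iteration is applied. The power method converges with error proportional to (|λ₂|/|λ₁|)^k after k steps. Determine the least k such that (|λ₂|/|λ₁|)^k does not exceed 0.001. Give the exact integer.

|λ₂/λ₁| = 4.60/7.55 = 0.60927
Need k ≥ ln(0.001) / ln(0.60927) = -6.9078 / -0.4955 ≈ 13.941
Smallest integer k satisfying the bound: 14

14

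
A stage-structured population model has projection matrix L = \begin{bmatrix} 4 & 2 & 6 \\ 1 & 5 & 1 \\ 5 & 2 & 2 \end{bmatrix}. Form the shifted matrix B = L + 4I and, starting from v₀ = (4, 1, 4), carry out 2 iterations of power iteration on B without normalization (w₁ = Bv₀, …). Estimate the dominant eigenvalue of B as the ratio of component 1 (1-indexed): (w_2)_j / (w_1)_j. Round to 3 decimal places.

13.345

B = L + 4I has rows (8, 2, 6); (1, 9, 1); (5, 2, 6)
w1 = Bv₀ = (58, 17, 46)
w2 = Bw1 = (774, 257, 600)
Ratio: 774/58 = 13.345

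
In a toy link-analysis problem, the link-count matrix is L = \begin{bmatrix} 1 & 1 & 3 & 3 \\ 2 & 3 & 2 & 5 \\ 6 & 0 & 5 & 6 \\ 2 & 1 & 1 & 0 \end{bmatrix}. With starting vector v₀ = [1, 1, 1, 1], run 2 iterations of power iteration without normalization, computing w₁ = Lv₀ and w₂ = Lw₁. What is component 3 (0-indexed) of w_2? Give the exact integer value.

45

w1 = Lv₀ = (8, 12, 17, 4)
w2 = Lw1 = (83, 106, 157, 45)
The requested component of w2 is 45.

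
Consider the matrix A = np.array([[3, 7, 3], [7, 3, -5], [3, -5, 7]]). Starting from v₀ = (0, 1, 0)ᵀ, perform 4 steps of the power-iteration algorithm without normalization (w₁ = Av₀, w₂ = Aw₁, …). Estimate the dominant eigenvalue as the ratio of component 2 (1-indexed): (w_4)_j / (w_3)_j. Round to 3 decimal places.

14.509

w1 = Av₀ = (7, 3, -5)
w2 = Aw1 = (27, 83, -29)
w3 = Aw2 = (575, 583, -537)
w4 = Aw3 = (4195, 8459, -4949)
Ratio at component: 8459 / 583 = 14.509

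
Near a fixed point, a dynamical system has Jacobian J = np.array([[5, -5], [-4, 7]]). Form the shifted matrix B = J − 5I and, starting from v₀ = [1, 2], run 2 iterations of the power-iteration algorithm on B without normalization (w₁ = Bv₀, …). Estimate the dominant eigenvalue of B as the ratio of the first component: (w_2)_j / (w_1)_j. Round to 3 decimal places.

μ ≈ 0.000

B = J − 5I has rows (0, -5); (-4, 2)
w1 = Bv₀ = (-10, 0)
w2 = Bw1 = (0, 40)
Ratio: 0/-10 = 0.000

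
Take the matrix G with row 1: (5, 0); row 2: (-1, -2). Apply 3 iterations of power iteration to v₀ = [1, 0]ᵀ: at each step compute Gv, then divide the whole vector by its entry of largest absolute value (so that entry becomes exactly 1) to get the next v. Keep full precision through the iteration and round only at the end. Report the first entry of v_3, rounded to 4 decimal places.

1.0000

Gv0 = (5.00000, -1.00000); divide by 5.00000 → v1 = (1.00000, -0.20000)
Gv1 = (5.00000, -0.60000); divide by 5.00000 → v2 = (1.00000, -0.12000)
Gv2 = (5.00000, -0.76000); divide by 5.00000 → v3 = (1.00000, -0.15200)
Requested entry of v3: 125/125 = 1.0000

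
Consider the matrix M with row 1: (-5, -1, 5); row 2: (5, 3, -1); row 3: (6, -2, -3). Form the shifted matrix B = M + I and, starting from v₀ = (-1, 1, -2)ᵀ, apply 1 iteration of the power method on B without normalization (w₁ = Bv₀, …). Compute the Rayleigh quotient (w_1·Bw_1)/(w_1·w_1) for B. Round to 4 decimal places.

1.0303

B = M + I has rows (-4, -1, 5); (5, 4, -1); (6, -2, -2)
w1 = Bv₀ = (-7, 1, -4)
Bw1 = (7, -27, -36)
w1·Bw1 = 68; w1·w1 = 66; μ ≈ 68/66 = 1.0303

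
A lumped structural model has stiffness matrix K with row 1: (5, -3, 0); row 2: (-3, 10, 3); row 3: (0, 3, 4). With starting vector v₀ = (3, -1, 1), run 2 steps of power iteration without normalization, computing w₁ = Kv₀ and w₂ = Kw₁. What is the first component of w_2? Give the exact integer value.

w1 = Kv₀ = (5·3 + (-3)·(-1) + 0·1; (-3)·3 + 10·(-1) + 3·1; 0·3 + 3·(-1) + 4·1) = (18, -16, 1)
w2 = Kw1 = (5·18 + (-3)·(-16) + 0·1; (-3)·18 + 10·(-16) + 3·1; 0·18 + 3·(-16) + 4·1) = (138, -211, -44)
The requested component of w2 is 138.

138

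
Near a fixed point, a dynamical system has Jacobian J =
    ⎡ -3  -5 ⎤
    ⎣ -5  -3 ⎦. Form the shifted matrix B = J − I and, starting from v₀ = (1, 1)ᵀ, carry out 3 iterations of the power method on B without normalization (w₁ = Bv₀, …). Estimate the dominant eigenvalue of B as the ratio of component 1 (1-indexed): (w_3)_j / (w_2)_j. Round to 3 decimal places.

-9.000

B = J − I has rows (-4, -5); (-5, -4)
w1 = Bv₀ = (-9, -9)
w2 = Bw1 = (81, 81)
w3 = Bw2 = (-729, -729)
Ratio: -729/81 = -9.000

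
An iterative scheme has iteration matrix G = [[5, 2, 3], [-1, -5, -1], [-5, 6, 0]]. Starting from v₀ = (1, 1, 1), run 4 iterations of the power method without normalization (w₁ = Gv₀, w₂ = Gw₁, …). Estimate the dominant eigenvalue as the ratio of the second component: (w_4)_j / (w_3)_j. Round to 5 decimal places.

w1 = Gv₀ = (5·1 + 2·1 + 3·1; (-1)·1 + (-5)·1 + (-1)·1; (-5)·1 + 6·1 + 0·1) = (10, -7, 1)
w2 = Gw1 = (5·10 + 2·(-7) + 3·1; (-1)·10 + (-5)·(-7) + (-1)·1; (-5)·10 + 6·(-7) + 0·1) = (39, 24, -92)
w3 = Gw2 = (-33, -67, -51)
w4 = Gw3 = (-452, 419, -237)
Ratio at component: 419 / -67 = -6.25373

-6.25373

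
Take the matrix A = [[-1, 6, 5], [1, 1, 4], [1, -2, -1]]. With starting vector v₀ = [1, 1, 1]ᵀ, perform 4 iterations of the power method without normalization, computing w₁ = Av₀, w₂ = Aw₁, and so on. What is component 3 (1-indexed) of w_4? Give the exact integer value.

-16

w1 = Av₀ = ((-1)·1 + 6·1 + 5·1; 1·1 + 1·1 + 4·1; 1·1 + (-2)·1 + (-1)·1) = (10, 6, -2)
w2 = Aw1 = ((-1)·10 + 6·6 + 5·(-2); 1·10 + 1·6 + 4·(-2); 1·10 + (-2)·6 + (-1)·(-2)) = (16, 8, 0)
w3 = Aw2 = (32, 24, 0)
w4 = Aw3 = (112, 56, -16)
The requested component of w4 is -16.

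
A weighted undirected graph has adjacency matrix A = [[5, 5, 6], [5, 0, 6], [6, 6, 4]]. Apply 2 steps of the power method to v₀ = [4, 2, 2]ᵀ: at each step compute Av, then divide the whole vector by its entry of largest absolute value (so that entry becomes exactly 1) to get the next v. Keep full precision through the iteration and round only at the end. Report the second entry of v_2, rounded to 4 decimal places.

0.7476

Av0 = (42.00000, 32.00000, 44.00000); divide by 44.00000 → v1 = (0.95455, 0.72727, 1.00000)
Av1 = (14.40909, 10.77273, 14.09091); divide by 14.40909 → v2 = (1.00000, 0.74763, 0.97792)
Requested entry of v2: 474/634 = 0.7476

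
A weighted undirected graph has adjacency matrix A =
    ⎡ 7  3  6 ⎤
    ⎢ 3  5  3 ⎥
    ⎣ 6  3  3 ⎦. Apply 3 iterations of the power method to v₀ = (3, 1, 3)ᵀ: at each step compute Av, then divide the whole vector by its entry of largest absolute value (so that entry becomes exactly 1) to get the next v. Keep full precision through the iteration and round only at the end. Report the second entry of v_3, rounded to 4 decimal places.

0.6222

Av0 = (42.00000, 23.00000, 30.00000); divide by 42.00000 → v1 = (1.00000, 0.54762, 0.71429)
Av1 = (12.92857, 7.88095, 9.78571); divide by 12.92857 → v2 = (1.00000, 0.60958, 0.75691)
Av2 = (13.37017, 8.31860, 10.09945); divide by 13.37017 → v3 = (1.00000, 0.62218, 0.75537)
Requested entry of v3: 4517/7260 = 0.6222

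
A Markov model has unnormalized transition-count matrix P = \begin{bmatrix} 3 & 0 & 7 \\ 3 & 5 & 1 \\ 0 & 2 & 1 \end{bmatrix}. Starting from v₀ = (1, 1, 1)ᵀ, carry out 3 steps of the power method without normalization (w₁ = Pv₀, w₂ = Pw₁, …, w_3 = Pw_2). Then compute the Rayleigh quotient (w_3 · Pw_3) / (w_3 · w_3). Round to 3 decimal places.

λ ≈ 6.988

w1 = Pv₀ = (3·1 + 0·1 + 7·1; 3·1 + 5·1 + 1·1; 0·1 + 2·1 + 1·1) = (10, 9, 3)
w2 = Pw1 = (3·10 + 0·9 + 7·3; 3·10 + 5·9 + 1·3; 0·10 + 2·9 + 1·3) = (51, 78, 21)
w3 = Pw2 = (300, 564, 177)
Pw3 = (2139, 3897, 1305)
w3·Pw3 = 300·2139 + 564·3897 + 177·1305 = 3070593; w3·w3 = 300·300 + 564·564 + 177·177 = 439425
λ ≈ 3070593/439425 = 6.988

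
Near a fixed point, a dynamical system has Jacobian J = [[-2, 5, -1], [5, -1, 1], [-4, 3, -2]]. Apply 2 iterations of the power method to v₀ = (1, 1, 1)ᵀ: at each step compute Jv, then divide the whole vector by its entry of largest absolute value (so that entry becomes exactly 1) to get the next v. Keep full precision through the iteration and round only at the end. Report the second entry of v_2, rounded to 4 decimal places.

Jv0 = (2.00000, 5.00000, -3.00000); divide by 5.00000 → v1 = (0.40000, 1.00000, -0.60000)
Jv1 = (4.80000, 0.40000, 2.60000); divide by 4.80000 → v2 = (1.00000, 0.08333, 0.54167)
Requested entry of v2: 2/24 = 0.0833

0.0833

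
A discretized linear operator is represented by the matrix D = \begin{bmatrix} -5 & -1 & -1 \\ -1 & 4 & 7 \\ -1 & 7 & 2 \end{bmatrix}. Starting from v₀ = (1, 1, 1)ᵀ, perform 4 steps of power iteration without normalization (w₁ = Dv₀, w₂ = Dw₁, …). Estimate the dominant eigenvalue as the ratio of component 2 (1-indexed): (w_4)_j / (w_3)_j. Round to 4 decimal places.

λ ≈ 10.2247

w1 = Dv₀ = ((-5)·1 + (-1)·1 + (-1)·1; (-1)·1 + 4·1 + 7·1; (-1)·1 + 7·1 + 2·1) = (-7, 10, 8)
w2 = Dw1 = ((-5)·(-7) + (-1)·10 + (-1)·8; (-1)·(-7) + 4·10 + 7·8; (-1)·(-7) + 7·10 + 2·8) = (17, 103, 93)
w3 = Dw2 = (-281, 1046, 890)
w4 = Dw3 = (-531, 10695, 9383)
Ratio at component: 10695 / 1046 = 10.2247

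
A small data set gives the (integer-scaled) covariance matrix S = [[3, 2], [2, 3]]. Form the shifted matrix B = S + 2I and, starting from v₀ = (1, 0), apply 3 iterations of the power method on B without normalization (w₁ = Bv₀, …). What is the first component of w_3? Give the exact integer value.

185

B = S + 2I has rows (5, 2); (2, 5)
w1 = Bv₀ = (5, 2)
w2 = Bw1 = (29, 20)
w3 = Bw2 = (185, 158)
Requested component of w3: 185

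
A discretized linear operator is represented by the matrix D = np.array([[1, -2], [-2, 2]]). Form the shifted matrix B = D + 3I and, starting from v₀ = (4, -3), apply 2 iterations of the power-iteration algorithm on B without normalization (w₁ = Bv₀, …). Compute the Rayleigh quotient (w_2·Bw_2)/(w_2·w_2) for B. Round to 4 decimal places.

B = D + 3I has rows (4, -2); (-2, 5)
w1 = Bv₀ = (4·4 + (-2)·(-3); (-2)·4 + 5·(-3)) = (22, -23)
w2 = Bw1 = (4·22 + (-2)·(-23); (-2)·22 + 5·(-23)) = (134, -159)
Bw2 = (854, -1063)
w2·Bw2 = 283453; w2·w2 = 43237; μ ≈ 283453/43237 = 6.5558

6.5558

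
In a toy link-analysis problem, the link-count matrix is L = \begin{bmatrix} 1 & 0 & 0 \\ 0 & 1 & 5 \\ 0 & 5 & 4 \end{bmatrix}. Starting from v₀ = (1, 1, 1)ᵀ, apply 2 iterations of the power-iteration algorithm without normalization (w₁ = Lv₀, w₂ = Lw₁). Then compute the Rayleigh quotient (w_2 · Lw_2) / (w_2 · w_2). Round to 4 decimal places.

7.7157

w1 = Lv₀ = (1·1 + 0·1 + 0·1; 0·1 + 1·1 + 5·1; 0·1 + 5·1 + 4·1) = (1, 6, 9)
w2 = Lw1 = (1·1 + 0·6 + 0·9; 0·1 + 1·6 + 5·9; 0·1 + 5·6 + 4·9) = (1, 51, 66)
Lw2 = (1, 381, 519)
w2·Lw2 = 1·1 + 51·381 + 66·519 = 53686; w2·w2 = 1·1 + 51·51 + 66·66 = 6958
λ ≈ 53686/6958 = 7.7157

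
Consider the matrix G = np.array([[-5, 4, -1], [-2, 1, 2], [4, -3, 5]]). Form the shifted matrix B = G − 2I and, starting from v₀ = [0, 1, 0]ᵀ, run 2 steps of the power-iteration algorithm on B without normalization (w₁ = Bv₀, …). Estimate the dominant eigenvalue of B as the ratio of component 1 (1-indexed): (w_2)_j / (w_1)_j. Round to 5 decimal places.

B = G − 2I has rows (-7, 4, -1); (-2, -1, 2); (4, -3, 3)
w1 = Bv₀ = (4, -1, -3)
w2 = Bw1 = (-29, -13, 10)
Ratio: -29/4 = -7.25000

μ ≈ -7.25000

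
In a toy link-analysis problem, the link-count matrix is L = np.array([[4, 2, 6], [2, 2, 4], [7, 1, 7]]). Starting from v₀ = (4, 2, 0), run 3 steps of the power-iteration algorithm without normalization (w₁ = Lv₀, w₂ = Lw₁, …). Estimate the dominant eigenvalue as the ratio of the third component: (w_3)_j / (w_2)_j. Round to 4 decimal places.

λ ≈ 13.0000

w1 = Lv₀ = (20, 12, 30)
w2 = Lw1 = (284, 184, 362)
w3 = Lw2 = (3676, 2384, 4706)
Ratio at component: 4706 / 362 = 13.0000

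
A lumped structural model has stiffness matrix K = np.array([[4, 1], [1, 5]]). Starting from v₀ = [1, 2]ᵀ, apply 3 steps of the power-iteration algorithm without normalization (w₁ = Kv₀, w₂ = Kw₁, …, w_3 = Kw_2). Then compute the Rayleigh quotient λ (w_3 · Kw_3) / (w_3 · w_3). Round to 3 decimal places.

w1 = Kv₀ = (4·1 + 1·2; 1·1 + 5·2) = (6, 11)
w2 = Kw1 = (4·6 + 1·11; 1·6 + 5·11) = (35, 61)
w3 = Kw2 = (201, 340)
Kw3 = (1144, 1901)
w3·Kw3 = 201·1144 + 340·1901 = 876284; w3·w3 = 201·201 + 340·340 = 156001
λ ≈ 876284/156001 = 5.617

λ ≈ 5.617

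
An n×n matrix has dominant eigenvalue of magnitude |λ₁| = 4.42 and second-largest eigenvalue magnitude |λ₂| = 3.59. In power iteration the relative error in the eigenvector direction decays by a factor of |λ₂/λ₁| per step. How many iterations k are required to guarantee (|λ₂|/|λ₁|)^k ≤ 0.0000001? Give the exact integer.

78

|λ₂/λ₁| = 3.59/4.42 = 0.81222
Need k ≥ ln(0.0000001) / ln(0.81222) = -16.1181 / -0.2080 ≈ 77.496
Smallest integer k satisfying the bound: 78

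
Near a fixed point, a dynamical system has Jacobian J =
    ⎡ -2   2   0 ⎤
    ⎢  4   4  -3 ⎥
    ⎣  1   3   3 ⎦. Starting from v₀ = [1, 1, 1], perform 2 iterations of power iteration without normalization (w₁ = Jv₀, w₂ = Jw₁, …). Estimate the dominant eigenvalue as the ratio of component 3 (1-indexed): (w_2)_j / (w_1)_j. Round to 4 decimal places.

λ ≈ 5.1429

w1 = Jv₀ = ((-2)·1 + 2·1 + 0·1; 4·1 + 4·1 + (-3)·1; 1·1 + 3·1 + 3·1) = (0, 5, 7)
w2 = Jw1 = ((-2)·0 + 2·5 + 0·7; 4·0 + 4·5 + (-3)·7; 1·0 + 3·5 + 3·7) = (10, -1, 36)
Ratio at component: 36 / 7 = 5.1429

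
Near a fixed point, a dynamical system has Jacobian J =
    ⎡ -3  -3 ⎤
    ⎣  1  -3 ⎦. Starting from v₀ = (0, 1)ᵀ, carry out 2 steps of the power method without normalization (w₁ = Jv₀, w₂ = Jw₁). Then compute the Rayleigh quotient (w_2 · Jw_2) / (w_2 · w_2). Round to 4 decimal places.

-3.6000

w1 = Jv₀ = ((-3)·0 + (-3)·1; 1·0 + (-3)·1) = (-3, -3)
w2 = Jw1 = ((-3)·(-3) + (-3)·(-3); 1·(-3) + (-3)·(-3)) = (18, 6)
Jw2 = (-72, 0)
w2·Jw2 = 18·(-72) + 6·0 = -1296; w2·w2 = 18·18 + 6·6 = 360
λ ≈ -1296/360 = -3.6000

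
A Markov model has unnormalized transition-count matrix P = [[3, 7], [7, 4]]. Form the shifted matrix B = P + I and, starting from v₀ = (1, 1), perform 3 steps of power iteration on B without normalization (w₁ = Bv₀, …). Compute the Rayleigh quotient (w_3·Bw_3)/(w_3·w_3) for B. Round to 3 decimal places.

μ ≈ 11.518

B = P + I has rows (4, 7); (7, 5)
w1 = Bv₀ = (11, 12)
w2 = Bw1 = (128, 137)
w3 = Bw2 = (1471, 1581)
Bw3 = (16951, 18202)
w3·Bw3 = 53712283; w3·w3 = 4663402; μ ≈ 53712283/4663402 = 11.518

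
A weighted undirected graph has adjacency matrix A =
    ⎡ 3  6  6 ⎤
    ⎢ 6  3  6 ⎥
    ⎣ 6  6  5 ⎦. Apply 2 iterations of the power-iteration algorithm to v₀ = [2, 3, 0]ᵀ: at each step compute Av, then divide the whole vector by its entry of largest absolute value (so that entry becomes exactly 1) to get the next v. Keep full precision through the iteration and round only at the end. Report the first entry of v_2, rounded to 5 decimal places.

0.90000

Av0 = (24.000000, 21.000000, 30.000000); divide by 30.000000 → v1 = (0.800000, 0.700000, 1.000000)
Av1 = (12.600000, 12.900000, 14.000000); divide by 14.000000 → v2 = (0.900000, 0.921429, 1.000000)
Requested entry of v2: 378/420 = 0.90000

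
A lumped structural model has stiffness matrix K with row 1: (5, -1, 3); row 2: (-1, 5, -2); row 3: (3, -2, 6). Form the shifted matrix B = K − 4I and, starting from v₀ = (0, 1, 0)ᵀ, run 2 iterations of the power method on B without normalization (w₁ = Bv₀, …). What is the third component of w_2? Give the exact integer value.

-9

B = K − 4I has rows (1, -1, 3); (-1, 1, -2); (3, -2, 2)
w1 = Bv₀ = (-1, 1, -2)
w2 = Bw1 = (-8, 6, -9)
Requested component of w2: -9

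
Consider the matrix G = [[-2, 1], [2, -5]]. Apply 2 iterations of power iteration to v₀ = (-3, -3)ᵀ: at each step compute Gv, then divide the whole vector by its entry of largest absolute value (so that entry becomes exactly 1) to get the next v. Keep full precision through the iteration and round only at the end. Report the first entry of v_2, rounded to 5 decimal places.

Gv0 = (3.000000, 9.000000); divide by 9.000000 → v1 = (0.333333, 1.000000)
Gv1 = (0.333333, -4.333333); divide by -4.333333 → v2 = (-0.076923, 1.000000)
Requested entry of v2: 3/-39 = -0.07692

-0.07692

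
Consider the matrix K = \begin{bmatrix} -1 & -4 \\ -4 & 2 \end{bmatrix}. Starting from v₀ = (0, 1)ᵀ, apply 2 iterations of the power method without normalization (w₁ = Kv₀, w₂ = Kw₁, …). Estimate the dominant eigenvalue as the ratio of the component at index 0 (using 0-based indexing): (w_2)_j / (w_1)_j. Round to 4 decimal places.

λ ≈ 1.0000

w1 = Kv₀ = ((-1)·0 + (-4)·1; (-4)·0 + 2·1) = (-4, 2)
w2 = Kw1 = ((-1)·(-4) + (-4)·2; (-4)·(-4) + 2·2) = (-4, 20)
Ratio at component: -4 / -4 = 1.0000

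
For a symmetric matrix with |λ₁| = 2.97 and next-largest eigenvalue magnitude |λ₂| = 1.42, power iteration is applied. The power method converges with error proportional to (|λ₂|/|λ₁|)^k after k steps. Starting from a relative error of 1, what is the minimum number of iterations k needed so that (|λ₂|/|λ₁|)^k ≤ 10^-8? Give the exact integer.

25

|λ₂/λ₁| = 1.42/2.97 = 0.47811
Need k ≥ ln(10^-8) / ln(0.47811) = -18.4207 / -0.7379 ≈ 24.963
Smallest integer k satisfying the bound: 25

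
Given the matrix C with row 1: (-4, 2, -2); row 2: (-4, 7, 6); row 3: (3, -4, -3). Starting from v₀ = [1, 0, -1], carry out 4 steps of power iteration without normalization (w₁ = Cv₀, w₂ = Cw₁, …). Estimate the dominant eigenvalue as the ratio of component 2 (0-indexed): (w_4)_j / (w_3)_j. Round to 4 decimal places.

-2.7500

w1 = Cv₀ = ((-4)·1 + 2·0 + (-2)·(-1); (-4)·1 + 7·0 + 6·(-1); 3·1 + (-4)·0 + (-3)·(-1)) = (-2, -10, 6)
w2 = Cw1 = ((-4)·(-2) + 2·(-10) + (-2)·6; (-4)·(-2) + 7·(-10) + 6·6; 3·(-2) + (-4)·(-10) + (-3)·6) = (-24, -26, 16)
w3 = Cw2 = (12, 10, -16)
w4 = Cw3 = (4, -74, 44)
Ratio at component: 44 / -16 = -2.7500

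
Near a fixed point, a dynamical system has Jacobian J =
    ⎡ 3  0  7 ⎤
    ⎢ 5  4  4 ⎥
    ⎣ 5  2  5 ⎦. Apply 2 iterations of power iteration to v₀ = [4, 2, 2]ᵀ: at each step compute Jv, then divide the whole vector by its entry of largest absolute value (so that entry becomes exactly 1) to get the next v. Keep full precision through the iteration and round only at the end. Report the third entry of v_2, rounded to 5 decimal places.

0.90732

Jv0 = (26.000000, 36.000000, 34.000000); divide by 36.000000 → v1 = (0.722222, 1.000000, 0.944444)
Jv1 = (8.777778, 11.388889, 10.333333); divide by 11.388889 → v2 = (0.770732, 1.000000, 0.907317)
Requested entry of v2: 372/410 = 0.90732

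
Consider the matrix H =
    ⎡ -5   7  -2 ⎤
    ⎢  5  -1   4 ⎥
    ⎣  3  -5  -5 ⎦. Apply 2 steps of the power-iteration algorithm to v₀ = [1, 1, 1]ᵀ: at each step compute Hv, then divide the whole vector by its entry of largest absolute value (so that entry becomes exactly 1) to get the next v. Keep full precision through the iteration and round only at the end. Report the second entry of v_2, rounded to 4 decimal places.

-0.5143

Hv0 = (0.00000, 8.00000, -7.00000); divide by 8.00000 → v1 = (0.00000, 1.00000, -0.87500)
Hv1 = (8.75000, -4.50000, -0.62500); divide by 8.75000 → v2 = (1.00000, -0.51429, -0.07143)
Requested entry of v2: -36/70 = -0.5143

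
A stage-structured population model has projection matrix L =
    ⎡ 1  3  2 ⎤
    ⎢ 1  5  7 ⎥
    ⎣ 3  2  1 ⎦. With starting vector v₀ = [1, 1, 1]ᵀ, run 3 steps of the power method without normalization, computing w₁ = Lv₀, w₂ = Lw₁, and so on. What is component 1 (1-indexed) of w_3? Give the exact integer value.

496

w1 = Lv₀ = (6, 13, 6)
w2 = Lw1 = (57, 113, 50)
w3 = Lw2 = (496, 972, 447)
The requested component of w3 is 496.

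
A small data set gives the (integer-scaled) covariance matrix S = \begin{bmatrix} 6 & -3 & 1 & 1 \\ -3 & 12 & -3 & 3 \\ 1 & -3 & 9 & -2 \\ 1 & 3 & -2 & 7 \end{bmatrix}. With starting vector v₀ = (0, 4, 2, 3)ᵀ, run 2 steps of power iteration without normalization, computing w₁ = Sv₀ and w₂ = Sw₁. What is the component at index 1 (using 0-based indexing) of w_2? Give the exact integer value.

720

w1 = Sv₀ = (6·0 + (-3)·4 + 1·2 + 1·3; (-3)·0 + 12·4 + (-3)·2 + 3·3; 1·0 + (-3)·4 + 9·2 + (-2)·3; 1·0 + 3·4 + (-2)·2 + 7·3) = (-7, 51, 0, 29)
w2 = Sw1 = (6·(-7) + (-3)·51 + 1·0 + 1·29; (-3)·(-7) + 12·51 + (-3)·0 + 3·29; 1·(-7) + (-3)·51 + 9·0 + (-2)·29; 1·(-7) + 3·51 + (-2)·0 + 7·29) = (-166, 720, -218, 349)
The requested component of w2 is 720.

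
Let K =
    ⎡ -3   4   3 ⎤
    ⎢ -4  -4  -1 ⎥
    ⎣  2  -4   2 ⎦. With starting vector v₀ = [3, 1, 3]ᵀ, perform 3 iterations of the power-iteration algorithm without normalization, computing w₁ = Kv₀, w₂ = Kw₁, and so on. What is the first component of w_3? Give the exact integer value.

700

w1 = Kv₀ = ((-3)·3 + 4·1 + 3·3; (-4)·3 + (-4)·1 + (-1)·3; 2·3 + (-4)·1 + 2·3) = (4, -19, 8)
w2 = Kw1 = ((-3)·4 + 4·(-19) + 3·8; (-4)·4 + (-4)·(-19) + (-1)·8; 2·4 + (-4)·(-19) + 2·8) = (-64, 52, 100)
w3 = Kw2 = (700, -52, -136)
The requested component of w3 is 700.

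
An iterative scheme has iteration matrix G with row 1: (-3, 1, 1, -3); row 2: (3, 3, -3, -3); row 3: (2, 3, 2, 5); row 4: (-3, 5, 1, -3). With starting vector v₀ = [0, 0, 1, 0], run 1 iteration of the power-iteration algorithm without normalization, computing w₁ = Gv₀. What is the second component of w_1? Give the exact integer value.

-3

w1 = Gv₀ = ((-3)·0 + 1·0 + 1·1 + (-3)·0; 3·0 + 3·0 + (-3)·1 + (-3)·0; 2·0 + 3·0 + 2·1 + 5·0; (-3)·0 + 5·0 + 1·1 + (-3)·0) = (1, -3, 2, 1)
The requested component of w1 is -3.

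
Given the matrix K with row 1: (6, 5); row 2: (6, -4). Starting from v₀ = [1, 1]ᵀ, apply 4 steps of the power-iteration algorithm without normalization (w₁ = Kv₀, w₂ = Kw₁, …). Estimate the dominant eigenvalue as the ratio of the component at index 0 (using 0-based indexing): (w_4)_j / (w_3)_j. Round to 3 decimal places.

λ ≈ 7.501

w1 = Kv₀ = (11, 2)
w2 = Kw1 = (76, 58)
w3 = Kw2 = (746, 224)
w4 = Kw3 = (5596, 3580)
Ratio at component: 5596 / 746 = 7.501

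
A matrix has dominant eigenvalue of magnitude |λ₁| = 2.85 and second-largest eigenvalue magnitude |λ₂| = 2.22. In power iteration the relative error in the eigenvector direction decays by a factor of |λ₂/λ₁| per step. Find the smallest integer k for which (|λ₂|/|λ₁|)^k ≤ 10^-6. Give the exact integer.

56

|λ₂/λ₁| = 2.22/2.85 = 0.77895
Need k ≥ ln(10^-6) / ln(0.77895) = -13.8155 / -0.2498 ≈ 55.304
Smallest integer k satisfying the bound: 56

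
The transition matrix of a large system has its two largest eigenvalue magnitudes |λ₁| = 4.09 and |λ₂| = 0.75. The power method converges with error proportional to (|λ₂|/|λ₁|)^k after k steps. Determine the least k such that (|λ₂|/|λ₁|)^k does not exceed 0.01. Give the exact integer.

|λ₂/λ₁| = 0.75/4.09 = 0.18337
Need k ≥ ln(0.01) / ln(0.18337) = -4.6052 / -1.6962 ≈ 2.715
Smallest integer k satisfying the bound: 3

3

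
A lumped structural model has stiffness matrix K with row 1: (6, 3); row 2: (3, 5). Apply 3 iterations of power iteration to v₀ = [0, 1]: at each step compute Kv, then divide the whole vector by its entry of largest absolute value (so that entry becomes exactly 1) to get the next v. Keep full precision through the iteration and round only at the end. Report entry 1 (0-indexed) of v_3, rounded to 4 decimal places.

Kv0 = (3.00000, 5.00000); divide by 5.00000 → v1 = (0.60000, 1.00000)
Kv1 = (6.60000, 6.80000); divide by 6.80000 → v2 = (0.97059, 1.00000)
Kv2 = (8.82353, 7.91176); divide by 8.82353 → v3 = (1.00000, 0.89667)
Requested entry of v3: 269/300 = 0.8967

0.8967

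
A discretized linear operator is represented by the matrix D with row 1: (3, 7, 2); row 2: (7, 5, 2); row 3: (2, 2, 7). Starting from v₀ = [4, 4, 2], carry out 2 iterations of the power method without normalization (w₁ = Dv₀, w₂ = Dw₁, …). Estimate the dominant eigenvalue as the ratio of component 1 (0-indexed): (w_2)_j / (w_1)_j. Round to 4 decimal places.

w1 = Dv₀ = (44, 52, 30)
w2 = Dw1 = (556, 628, 402)
Ratio at component: 628 / 52 = 12.0769

12.0769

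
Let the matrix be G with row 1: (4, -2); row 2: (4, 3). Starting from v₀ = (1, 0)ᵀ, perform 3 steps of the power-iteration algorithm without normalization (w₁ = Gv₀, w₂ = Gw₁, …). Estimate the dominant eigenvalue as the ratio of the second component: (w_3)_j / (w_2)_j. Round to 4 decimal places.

w1 = Gv₀ = (4·1 + (-2)·0; 4·1 + 3·0) = (4, 4)
w2 = Gw1 = (4·4 + (-2)·4; 4·4 + 3·4) = (8, 28)
w3 = Gw2 = (-24, 116)
Ratio at component: 116 / 28 = 4.1429

4.1429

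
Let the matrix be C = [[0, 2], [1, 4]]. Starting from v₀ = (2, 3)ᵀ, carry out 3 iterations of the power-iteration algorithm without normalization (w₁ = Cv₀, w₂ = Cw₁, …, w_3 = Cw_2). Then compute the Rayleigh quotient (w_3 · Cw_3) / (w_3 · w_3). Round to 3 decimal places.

w1 = Cv₀ = (6, 14)
w2 = Cw1 = (28, 62)
w3 = Cw2 = (124, 276)
Cw3 = (552, 1228)
w3·Cw3 = 124·552 + 276·1228 = 407376; w3·w3 = 124·124 + 276·276 = 91552
λ ≈ 407376/91552 = 4.450

λ ≈ 4.450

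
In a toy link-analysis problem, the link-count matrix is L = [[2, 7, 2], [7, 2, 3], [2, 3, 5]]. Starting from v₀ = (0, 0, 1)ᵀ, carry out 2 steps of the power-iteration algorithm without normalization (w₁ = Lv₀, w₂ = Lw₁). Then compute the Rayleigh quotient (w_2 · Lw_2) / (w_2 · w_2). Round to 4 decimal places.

w1 = Lv₀ = (2·0 + 7·0 + 2·1; 7·0 + 2·0 + 3·1; 2·0 + 3·0 + 5·1) = (2, 3, 5)
w2 = Lw1 = (2·2 + 7·3 + 2·5; 7·2 + 2·3 + 3·5; 2·2 + 3·3 + 5·5) = (35, 35, 38)
Lw2 = (391, 429, 365)
w2·Lw2 = 35·391 + 35·429 + 38·365 = 42570; w2·w2 = 35·35 + 35·35 + 38·38 = 3894
λ ≈ 42570/3894 = 10.9322

λ ≈ 10.9322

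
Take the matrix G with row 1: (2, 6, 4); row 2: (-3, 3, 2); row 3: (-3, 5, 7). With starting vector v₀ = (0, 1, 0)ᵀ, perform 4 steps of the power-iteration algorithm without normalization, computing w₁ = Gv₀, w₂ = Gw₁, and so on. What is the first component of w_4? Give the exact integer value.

286

w1 = Gv₀ = (2·0 + 6·1 + 4·0; (-3)·0 + 3·1 + 2·0; (-3)·0 + 5·1 + 7·0) = (6, 3, 5)
w2 = Gw1 = (2·6 + 6·3 + 4·5; (-3)·6 + 3·3 + 2·5; (-3)·6 + 5·3 + 7·5) = (50, 1, 32)
w3 = Gw2 = (234, -83, 79)
w4 = Gw3 = (286, -793, -564)
The requested component of w4 is 286.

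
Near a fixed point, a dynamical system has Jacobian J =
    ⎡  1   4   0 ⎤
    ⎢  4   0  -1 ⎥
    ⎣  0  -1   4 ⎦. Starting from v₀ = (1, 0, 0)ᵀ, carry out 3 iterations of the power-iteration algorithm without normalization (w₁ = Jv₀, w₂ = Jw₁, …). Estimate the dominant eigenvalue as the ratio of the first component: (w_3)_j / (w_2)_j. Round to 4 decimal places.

w1 = Jv₀ = (1, 4, 0)
w2 = Jw1 = (17, 4, -4)
w3 = Jw2 = (33, 72, -20)
Ratio at component: 33 / 17 = 1.9412

1.9412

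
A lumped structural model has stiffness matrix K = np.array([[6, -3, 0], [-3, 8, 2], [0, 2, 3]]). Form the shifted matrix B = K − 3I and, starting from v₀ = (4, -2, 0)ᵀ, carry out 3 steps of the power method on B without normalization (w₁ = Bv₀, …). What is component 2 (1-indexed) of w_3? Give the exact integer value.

B = K − 3I has rows (3, -3, 0); (-3, 5, 2); (0, 2, 0)
w1 = Bv₀ = (3·4 + (-3)·(-2) + 0·0; (-3)·4 + 5·(-2) + 2·0; 0·4 + 2·(-2) + 0·0) = (18, -22, -4)
w2 = Bw1 = (3·18 + (-3)·(-22) + 0·(-4); (-3)·18 + 5·(-22) + 2·(-4); 0·18 + 2·(-22) + 0·(-4)) = (120, -172, -44)
w3 = Bw2 = (876, -1308, -344)
Requested component of w3: -1308

-1308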